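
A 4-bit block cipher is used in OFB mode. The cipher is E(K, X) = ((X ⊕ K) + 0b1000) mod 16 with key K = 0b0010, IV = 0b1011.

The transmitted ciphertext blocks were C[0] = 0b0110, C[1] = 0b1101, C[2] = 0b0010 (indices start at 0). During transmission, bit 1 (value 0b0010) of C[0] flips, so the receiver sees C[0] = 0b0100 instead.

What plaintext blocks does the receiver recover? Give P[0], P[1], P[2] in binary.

OFB decryption: S_i = E(K, S_{i−1}) with S_{−1} = IV; P_i = C_i ⊕ S_i.
Only C[0] changed, to 0b0100. In OFB, a change in C_i flips the same bit in P_i only; the keystream is unaffected. Decrypting the received ciphertext:
P[0]: S = E(K, 0b1011) = 0b0001; 0b0100 ⊕ 0b0001 = 0b0101.
P[1]: S = E(K, 0b0001) = 0b1011; 0b1101 ⊕ 0b1011 = 0b0110.
P[2]: S = E(K, 0b1011) = 0b0001; 0b0010 ⊕ 0b0001 = 0b0011.
Blocks that differ from the original plaintext: P[0].

P[0] = 0b0101, P[1] = 0b0110, P[2] = 0b0011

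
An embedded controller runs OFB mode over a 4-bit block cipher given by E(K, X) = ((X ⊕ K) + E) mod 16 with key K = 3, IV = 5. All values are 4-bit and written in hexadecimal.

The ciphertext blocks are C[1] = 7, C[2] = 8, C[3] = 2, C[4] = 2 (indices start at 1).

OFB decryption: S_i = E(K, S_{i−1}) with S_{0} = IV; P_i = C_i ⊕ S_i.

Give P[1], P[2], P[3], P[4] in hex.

P[1]: S = E(K, 5) = 4; 7 ⊕ 4 = 3.
P[2]: S = E(K, 4) = 5; 8 ⊕ 5 = D.
P[3]: S = E(K, 5) = 4; 2 ⊕ 4 = 6.
P[4]: S = E(K, 4) = 5; 2 ⊕ 5 = 7.

P[1] = 3, P[2] = D, P[3] = 6, P[4] = 7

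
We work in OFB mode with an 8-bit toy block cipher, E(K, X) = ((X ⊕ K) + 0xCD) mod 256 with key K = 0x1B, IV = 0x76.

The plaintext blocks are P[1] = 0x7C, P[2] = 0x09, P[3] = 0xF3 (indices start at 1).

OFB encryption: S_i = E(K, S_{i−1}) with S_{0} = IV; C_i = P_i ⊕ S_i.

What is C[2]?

C[2] = 0xE7

C[1]: S = E(K, 0x76) = 0x3A; 0x7C ⊕ 0x3A = 0x46.
C[2]: S = E(K, 0x3A) = 0xEE; 0x09 ⊕ 0xEE = 0xE7.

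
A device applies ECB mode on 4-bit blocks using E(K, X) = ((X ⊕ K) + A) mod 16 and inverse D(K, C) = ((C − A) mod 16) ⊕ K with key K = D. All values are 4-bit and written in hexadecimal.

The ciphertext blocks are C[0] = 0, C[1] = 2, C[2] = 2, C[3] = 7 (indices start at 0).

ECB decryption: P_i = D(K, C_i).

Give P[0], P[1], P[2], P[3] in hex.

P[0]: D(K, 0) = B.
P[1]: D(K, 2) = 5.
P[2]: D(K, 2) = 5.
P[3]: D(K, 7) = 0.

P[0] = B, P[1] = 5, P[2] = 5, P[3] = 0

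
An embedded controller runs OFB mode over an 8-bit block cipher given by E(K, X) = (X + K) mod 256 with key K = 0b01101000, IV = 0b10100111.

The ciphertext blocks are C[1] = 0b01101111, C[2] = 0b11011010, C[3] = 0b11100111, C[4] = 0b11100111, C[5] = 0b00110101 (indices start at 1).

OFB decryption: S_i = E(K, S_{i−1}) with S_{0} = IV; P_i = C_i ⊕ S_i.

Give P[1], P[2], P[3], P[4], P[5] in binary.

P[1]: S = E(K, 0b10100111) = 0b00001111; 0b01101111 ⊕ 0b00001111 = 0b01100000.
P[2]: S = E(K, 0b00001111) = 0b01110111; 0b11011010 ⊕ 0b01110111 = 0b10101101.
P[3]: S = E(K, 0b01110111) = 0b11011111; 0b11100111 ⊕ 0b11011111 = 0b00111000.
P[4]: S = E(K, 0b11011111) = 0b01000111; 0b11100111 ⊕ 0b01000111 = 0b10100000.
P[5]: S = E(K, 0b01000111) = 0b10101111; 0b00110101 ⊕ 0b10101111 = 0b10011010.

P[1] = 0b01100000, P[2] = 0b10101101, P[3] = 0b00111000, P[4] = 0b10100000, P[5] = 0b10011010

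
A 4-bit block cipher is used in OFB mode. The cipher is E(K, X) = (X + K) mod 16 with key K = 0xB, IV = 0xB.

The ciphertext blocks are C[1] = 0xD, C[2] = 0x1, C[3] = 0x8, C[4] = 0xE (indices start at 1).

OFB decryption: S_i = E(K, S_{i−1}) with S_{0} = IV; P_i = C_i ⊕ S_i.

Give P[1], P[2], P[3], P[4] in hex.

P[1] = 0xB, P[2] = 0x0, P[3] = 0x4, P[4] = 0x9

P[1]: S = E(K, 0xB) = 0x6; 0xD ⊕ 0x6 = 0xB.
P[2]: S = E(K, 0x6) = 0x1; 0x1 ⊕ 0x1 = 0x0.
P[3]: S = E(K, 0x1) = 0xC; 0x8 ⊕ 0xC = 0x4.
P[4]: S = E(K, 0xC) = 0x7; 0xE ⊕ 0x7 = 0x9.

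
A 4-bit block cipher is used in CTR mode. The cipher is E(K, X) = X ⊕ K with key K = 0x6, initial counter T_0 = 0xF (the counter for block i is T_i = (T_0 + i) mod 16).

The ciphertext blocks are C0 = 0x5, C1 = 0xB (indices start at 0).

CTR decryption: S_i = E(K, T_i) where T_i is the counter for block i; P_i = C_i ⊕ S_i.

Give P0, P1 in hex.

P0 = 0xC, P1 = 0xD

P0: T = 0xF, S = E(K, T) = 0x9; 0x5 ⊕ 0x9 = 0xC.
P1: T = 0x0, S = E(K, T) = 0x6; 0xB ⊕ 0x6 = 0xD.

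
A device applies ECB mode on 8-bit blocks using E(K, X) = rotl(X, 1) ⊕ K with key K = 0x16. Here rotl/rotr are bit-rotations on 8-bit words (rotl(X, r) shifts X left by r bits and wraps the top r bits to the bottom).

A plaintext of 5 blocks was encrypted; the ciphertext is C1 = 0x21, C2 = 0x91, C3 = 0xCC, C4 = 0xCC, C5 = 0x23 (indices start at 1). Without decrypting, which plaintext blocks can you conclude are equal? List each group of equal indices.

ECB encrypts each block independently with the same key, so equal ciphertext blocks imply equal plaintext blocks.
C3 = C4 = 0xCC, so P3 = P4.

P3 = P4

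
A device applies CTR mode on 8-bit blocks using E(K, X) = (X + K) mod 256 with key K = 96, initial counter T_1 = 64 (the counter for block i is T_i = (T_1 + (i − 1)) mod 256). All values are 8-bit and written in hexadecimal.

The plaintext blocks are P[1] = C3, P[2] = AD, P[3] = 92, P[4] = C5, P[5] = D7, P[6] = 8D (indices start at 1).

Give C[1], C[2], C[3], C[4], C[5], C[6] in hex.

C[1] = 39, C[2] = 56, C[3] = 6E, C[4] = 38, C[5] = 29, C[6] = 72

CTR encryption: S_i = E(K, T_i) where T_i is the counter for block i; C_i = P_i ⊕ S_i.
C[1]: T = 64, S = E(K, T) = FA; C3 ⊕ FA = 39.
C[2]: T = 65, S = E(K, T) = FB; AD ⊕ FB = 56.
C[3]: T = 66, S = E(K, T) = FC; 92 ⊕ FC = 6E.
C[4]: T = 67, S = E(K, T) = FD; C5 ⊕ FD = 38.
C[5]: T = 68, S = E(K, T) = FE; D7 ⊕ FE = 29.
C[6]: T = 69, S = E(K, T) = FF; 8D ⊕ FF = 72.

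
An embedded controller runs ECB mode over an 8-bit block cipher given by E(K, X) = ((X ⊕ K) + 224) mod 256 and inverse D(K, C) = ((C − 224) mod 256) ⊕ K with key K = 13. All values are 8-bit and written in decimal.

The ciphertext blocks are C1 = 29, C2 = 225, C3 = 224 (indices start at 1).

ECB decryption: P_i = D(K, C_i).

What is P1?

P1: D(K, 29) = 48.

P1 = 48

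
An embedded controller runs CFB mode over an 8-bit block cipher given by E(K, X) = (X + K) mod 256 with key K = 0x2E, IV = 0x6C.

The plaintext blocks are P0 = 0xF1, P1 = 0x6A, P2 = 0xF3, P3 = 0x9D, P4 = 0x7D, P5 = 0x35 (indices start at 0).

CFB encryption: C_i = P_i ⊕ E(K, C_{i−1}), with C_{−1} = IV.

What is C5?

C0: E(K, 0x6C) = 0x9A; 0xF1 ⊕ 0x9A = 0x6B.
C1: E(K, 0x6B) = 0x99; 0x6A ⊕ 0x99 = 0xF3.
C2: E(K, 0xF3) = 0x21; 0xF3 ⊕ 0x21 = 0xD2.
C3: E(K, 0xD2) = 0x00; 0x9D ⊕ 0x00 = 0x9D.
C4: E(K, 0x9D) = 0xCB; 0x7D ⊕ 0xCB = 0xB6.
C5: E(K, 0xB6) = 0xE4; 0x35 ⊕ 0xE4 = 0xD1.

C5 = 0xD1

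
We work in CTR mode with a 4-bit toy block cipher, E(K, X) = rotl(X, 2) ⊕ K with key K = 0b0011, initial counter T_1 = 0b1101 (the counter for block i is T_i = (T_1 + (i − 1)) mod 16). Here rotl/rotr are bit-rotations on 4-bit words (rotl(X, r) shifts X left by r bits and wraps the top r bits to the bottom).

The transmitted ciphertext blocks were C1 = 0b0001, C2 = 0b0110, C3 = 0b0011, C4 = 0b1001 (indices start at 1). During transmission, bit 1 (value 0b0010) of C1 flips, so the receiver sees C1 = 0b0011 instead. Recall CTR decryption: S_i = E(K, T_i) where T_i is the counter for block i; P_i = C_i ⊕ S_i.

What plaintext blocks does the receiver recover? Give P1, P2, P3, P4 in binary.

P1 = 0b0111, P2 = 0b1110, P3 = 0b1111, P4 = 0b1010

Only C1 changed, to 0b0011. In CTR, a change in C_i flips the same bit in P_i only; the keystream is unaffected. Decrypting the received ciphertext:
P1: T = 0b1101, S = E(K, T) = 0b0100; 0b0011 ⊕ 0b0100 = 0b0111.
P2: T = 0b1110, S = E(K, T) = 0b1000; 0b0110 ⊕ 0b1000 = 0b1110.
P3: T = 0b1111, S = E(K, T) = 0b1100; 0b0011 ⊕ 0b1100 = 0b1111.
P4: T = 0b0000, S = E(K, T) = 0b0011; 0b1001 ⊕ 0b0011 = 0b1010.
Blocks that differ from the original plaintext: P1.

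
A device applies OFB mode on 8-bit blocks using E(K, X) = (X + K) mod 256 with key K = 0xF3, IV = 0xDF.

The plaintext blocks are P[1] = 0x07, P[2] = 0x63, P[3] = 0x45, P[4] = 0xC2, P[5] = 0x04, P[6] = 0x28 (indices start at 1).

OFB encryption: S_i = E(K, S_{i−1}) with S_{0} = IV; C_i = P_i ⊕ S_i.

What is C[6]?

C[1]: S = E(K, 0xDF) = 0xD2; 0x07 ⊕ 0xD2 = 0xD5.
C[2]: S = E(K, 0xD2) = 0xC5; 0x63 ⊕ 0xC5 = 0xA6.
C[3]: S = E(K, 0xC5) = 0xB8; 0x45 ⊕ 0xB8 = 0xFD.
C[4]: S = E(K, 0xB8) = 0xAB; 0xC2 ⊕ 0xAB = 0x69.
C[5]: S = E(K, 0xAB) = 0x9E; 0x04 ⊕ 0x9E = 0x9A.
C[6]: S = E(K, 0x9E) = 0x91; 0x28 ⊕ 0x91 = 0xB9.

C[6] = 0xB9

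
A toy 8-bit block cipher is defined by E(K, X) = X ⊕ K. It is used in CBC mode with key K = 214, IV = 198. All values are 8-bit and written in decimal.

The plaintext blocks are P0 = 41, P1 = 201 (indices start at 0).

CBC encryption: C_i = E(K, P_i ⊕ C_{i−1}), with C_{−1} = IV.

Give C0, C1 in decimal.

C0 = 57, C1 = 38

C0: P0 ⊕ 198 = 239; E(K, 239) = 57.
C1: P1 ⊕ 57 = 240; E(K, 240) = 38.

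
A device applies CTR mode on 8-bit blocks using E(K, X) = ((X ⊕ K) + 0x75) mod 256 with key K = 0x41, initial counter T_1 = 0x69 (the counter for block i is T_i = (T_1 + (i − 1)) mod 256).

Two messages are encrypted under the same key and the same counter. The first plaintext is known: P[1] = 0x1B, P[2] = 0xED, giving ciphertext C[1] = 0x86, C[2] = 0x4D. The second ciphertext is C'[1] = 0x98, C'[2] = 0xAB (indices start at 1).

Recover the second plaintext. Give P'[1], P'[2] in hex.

P'[1] = 0x05, P'[2] = 0x0B

In CTR with a reused counter, both messages share the same keystream S_i, so C_i ⊕ C'_i = P_i ⊕ P'_i and thus P'_i = P_i ⊕ C_i ⊕ C'_i.
P'[1]: 0x1B ⊕ 0x86 ⊕ 0x98 = 0x05.
P'[2]: 0xED ⊕ 0x4D ⊕ 0xAB = 0x0B.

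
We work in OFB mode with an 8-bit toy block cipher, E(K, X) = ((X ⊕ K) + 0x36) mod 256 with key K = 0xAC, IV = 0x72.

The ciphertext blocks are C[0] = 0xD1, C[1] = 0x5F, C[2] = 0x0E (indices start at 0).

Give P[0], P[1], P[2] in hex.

OFB decryption: S_i = E(K, S_{i−1}) with S_{−1} = IV; P_i = C_i ⊕ S_i.
P[0]: S = E(K, 0x72) = 0x14; 0xD1 ⊕ 0x14 = 0xC5.
P[1]: S = E(K, 0x14) = 0xEE; 0x5F ⊕ 0xEE = 0xB1.
P[2]: S = E(K, 0xEE) = 0x78; 0x0E ⊕ 0x78 = 0x76.

P[0] = 0xC5, P[1] = 0xB1, P[2] = 0x76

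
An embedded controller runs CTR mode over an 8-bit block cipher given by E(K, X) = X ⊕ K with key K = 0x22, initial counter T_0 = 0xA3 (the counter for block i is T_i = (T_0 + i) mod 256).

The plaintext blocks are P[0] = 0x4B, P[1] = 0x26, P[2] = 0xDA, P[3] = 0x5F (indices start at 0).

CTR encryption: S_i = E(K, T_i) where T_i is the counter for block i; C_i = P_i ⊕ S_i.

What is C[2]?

C[0]: T = 0xA3, S = E(K, T) = 0x81; 0x4B ⊕ 0x81 = 0xCA.
C[1]: T = 0xA4, S = E(K, T) = 0x86; 0x26 ⊕ 0x86 = 0xA0.
C[2]: T = 0xA5, S = E(K, T) = 0x87; 0xDA ⊕ 0x87 = 0x5D.

C[2] = 0x5D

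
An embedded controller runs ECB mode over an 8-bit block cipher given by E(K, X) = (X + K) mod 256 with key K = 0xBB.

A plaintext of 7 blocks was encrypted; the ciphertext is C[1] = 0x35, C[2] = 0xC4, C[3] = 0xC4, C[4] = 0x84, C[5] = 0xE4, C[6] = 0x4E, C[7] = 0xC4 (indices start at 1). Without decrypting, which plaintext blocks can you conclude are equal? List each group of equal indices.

ECB encrypts each block independently with the same key, so equal ciphertext blocks imply equal plaintext blocks.
C[2] = C[3] = C[7] = 0xC4, so P[2] = P[3] = P[7].

P[2] = P[3] = P[7]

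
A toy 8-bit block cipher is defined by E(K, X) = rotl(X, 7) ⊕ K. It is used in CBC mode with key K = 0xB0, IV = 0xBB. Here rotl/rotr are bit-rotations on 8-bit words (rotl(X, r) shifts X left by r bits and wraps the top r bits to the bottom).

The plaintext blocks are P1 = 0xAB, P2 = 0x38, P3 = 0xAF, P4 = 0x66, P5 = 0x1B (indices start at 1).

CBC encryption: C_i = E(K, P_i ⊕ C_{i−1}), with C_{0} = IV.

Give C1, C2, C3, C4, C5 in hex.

C1 = 0xB8, C2 = 0xF0, C3 = 0x1F, C4 = 0x0C, C5 = 0x3B

C1: P1 ⊕ 0xBB = 0x10; E(K, 0x10) = 0xB8.
C2: P2 ⊕ 0xB8 = 0x80; E(K, 0x80) = 0xF0.
C3: P3 ⊕ 0xF0 = 0x5F; E(K, 0x5F) = 0x1F.
C4: P4 ⊕ 0x1F = 0x79; E(K, 0x79) = 0x0C.
C5: P5 ⊕ 0x0C = 0x17; E(K, 0x17) = 0x3B.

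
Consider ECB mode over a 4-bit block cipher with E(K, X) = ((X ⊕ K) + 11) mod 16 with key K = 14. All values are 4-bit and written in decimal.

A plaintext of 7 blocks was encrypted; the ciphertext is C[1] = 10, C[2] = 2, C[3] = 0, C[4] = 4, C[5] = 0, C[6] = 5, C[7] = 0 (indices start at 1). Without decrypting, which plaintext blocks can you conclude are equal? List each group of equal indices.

P[3] = P[5] = P[7]

ECB encrypts each block independently with the same key, so equal ciphertext blocks imply equal plaintext blocks.
C[3] = C[5] = C[7] = 0, so P[3] = P[5] = P[7].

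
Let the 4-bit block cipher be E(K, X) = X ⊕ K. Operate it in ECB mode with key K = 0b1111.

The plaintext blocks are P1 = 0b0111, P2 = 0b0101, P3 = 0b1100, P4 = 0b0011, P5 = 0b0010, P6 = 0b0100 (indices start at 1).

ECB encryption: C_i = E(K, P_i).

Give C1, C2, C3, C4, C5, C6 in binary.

C1 = 0b1000, C2 = 0b1010, C3 = 0b0011, C4 = 0b1100, C5 = 0b1101, C6 = 0b1011

C1: E(K, 0b0111) = 0b1000.
C2: E(K, 0b0101) = 0b1010.
C3: E(K, 0b1100) = 0b0011.
C4: E(K, 0b0011) = 0b1100.
C5: E(K, 0b0010) = 0b1101.
C6: E(K, 0b0100) = 0b1011.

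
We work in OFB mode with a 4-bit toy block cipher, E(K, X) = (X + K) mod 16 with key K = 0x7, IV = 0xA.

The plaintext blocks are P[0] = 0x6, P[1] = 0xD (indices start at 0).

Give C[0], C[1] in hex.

C[0] = 0x7, C[1] = 0x5

OFB encryption: S_i = E(K, S_{i−1}) with S_{−1} = IV; C_i = P_i ⊕ S_i.
C[0]: S = E(K, 0xA) = 0x1; 0x6 ⊕ 0x1 = 0x7.
C[1]: S = E(K, 0x1) = 0x8; 0xD ⊕ 0x8 = 0x5.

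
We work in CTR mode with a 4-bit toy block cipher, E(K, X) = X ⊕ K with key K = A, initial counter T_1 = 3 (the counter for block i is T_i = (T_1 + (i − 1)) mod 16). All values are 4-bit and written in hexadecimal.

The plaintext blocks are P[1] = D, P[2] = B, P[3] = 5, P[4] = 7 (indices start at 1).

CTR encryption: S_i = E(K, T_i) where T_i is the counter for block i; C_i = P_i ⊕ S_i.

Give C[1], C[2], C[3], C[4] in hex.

C[1] = 4, C[2] = 5, C[3] = A, C[4] = B

C[1]: T = 3, S = E(K, T) = 9; D ⊕ 9 = 4.
C[2]: T = 4, S = E(K, T) = E; B ⊕ E = 5.
C[3]: T = 5, S = E(K, T) = F; 5 ⊕ F = A.
C[4]: T = 6, S = E(K, T) = C; 7 ⊕ C = B.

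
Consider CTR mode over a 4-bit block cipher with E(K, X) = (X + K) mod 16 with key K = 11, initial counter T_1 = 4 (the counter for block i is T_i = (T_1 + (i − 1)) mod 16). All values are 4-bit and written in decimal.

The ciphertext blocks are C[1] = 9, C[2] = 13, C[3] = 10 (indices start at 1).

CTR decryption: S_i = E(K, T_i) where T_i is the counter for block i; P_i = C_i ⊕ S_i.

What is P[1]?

P[1]: T = 4, S = E(K, T) = 15; 9 ⊕ 15 = 6.

P[1] = 6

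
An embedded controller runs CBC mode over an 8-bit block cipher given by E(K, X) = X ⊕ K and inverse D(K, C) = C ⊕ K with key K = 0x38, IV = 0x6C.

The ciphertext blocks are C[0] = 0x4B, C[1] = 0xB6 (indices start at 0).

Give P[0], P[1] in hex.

P[0] = 0x1F, P[1] = 0xC5

CBC decryption: P_i = D(K, C_i) ⊕ C_{i−1}, with C_{−1} = IV.
P[0]: D(K, 0x4B) = 0x73; 0x73 ⊕ 0x6C = 0x1F.
P[1]: D(K, 0xB6) = 0x8E; 0x8E ⊕ 0x4B = 0xC5.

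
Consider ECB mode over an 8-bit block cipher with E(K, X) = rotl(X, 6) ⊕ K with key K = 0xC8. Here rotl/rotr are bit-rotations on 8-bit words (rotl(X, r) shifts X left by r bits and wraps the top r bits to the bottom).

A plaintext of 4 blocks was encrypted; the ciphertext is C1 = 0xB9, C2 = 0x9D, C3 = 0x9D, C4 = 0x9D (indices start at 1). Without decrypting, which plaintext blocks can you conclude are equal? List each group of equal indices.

P2 = P3 = P4

ECB encrypts each block independently with the same key, so equal ciphertext blocks imply equal plaintext blocks.
C2 = C3 = C4 = 0x9D, so P2 = P3 = P4.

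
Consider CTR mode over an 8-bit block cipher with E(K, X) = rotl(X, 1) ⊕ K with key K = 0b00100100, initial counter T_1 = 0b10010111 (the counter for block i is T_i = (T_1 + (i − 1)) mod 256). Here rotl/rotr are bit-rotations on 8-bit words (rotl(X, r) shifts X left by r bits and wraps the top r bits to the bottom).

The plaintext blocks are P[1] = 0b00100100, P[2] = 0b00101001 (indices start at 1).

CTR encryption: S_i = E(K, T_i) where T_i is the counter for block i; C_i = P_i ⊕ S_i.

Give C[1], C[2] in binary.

C[1] = 0b00101111, C[2] = 0b00111100

C[1]: T = 0b10010111, S = E(K, T) = 0b00001011; 0b00100100 ⊕ 0b00001011 = 0b00101111.
C[2]: T = 0b10011000, S = E(K, T) = 0b00010101; 0b00101001 ⊕ 0b00010101 = 0b00111100.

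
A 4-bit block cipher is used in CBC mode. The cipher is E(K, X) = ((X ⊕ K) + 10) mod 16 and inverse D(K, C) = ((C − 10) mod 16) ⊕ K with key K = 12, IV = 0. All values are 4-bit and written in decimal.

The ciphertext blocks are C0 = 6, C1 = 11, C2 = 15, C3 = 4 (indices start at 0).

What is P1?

P1 = 11

CBC decryption: P_i = D(K, C_i) ⊕ C_{i−1}, with C_{−1} = IV.
P1: D(K, 11) = 13; 13 ⊕ 6 = 11.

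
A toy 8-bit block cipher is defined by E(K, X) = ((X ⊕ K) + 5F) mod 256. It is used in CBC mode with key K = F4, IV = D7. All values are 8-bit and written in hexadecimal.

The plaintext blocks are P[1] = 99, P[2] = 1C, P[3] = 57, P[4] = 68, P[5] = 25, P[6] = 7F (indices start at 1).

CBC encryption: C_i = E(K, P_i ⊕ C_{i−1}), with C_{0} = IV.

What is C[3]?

C[1]: P[1] ⊕ D7 = 4E; E(K, 4E) = 19.
C[2]: P[2] ⊕ 19 = 05; E(K, 05) = 50.
C[3]: P[3] ⊕ 50 = 07; E(K, 07) = 52.

C[3] = 52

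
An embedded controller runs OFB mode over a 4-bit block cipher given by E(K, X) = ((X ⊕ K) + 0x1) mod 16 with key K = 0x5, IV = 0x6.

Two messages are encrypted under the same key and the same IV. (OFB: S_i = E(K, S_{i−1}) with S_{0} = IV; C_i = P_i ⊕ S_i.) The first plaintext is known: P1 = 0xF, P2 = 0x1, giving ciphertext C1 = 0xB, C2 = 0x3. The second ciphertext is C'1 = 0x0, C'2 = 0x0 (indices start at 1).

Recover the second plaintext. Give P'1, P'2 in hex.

P'1 = 0x4, P'2 = 0x2

In OFB with a reused IV, both messages share the same keystream S_i, so C_i ⊕ C'_i = P_i ⊕ P'_i and thus P'_i = P_i ⊕ C_i ⊕ C'_i.
P'1: 0xF ⊕ 0xB ⊕ 0x0 = 0x4.
P'2: 0x1 ⊕ 0x3 ⊕ 0x0 = 0x2.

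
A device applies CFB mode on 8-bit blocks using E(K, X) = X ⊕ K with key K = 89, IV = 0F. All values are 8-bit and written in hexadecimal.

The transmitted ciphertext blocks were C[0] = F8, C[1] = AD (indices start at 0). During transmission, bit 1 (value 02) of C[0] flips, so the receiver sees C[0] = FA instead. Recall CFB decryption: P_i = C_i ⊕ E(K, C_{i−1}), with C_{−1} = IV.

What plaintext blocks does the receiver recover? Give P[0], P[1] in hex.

Only C[0] changed, to FA. In CFB, a change in C_i flips the same bit in P_i and garbles P_{i+1}. Decrypting the received ciphertext:
P[0]: E(K, 0F) = 86; FA ⊕ 86 = 7C.
P[1]: E(K, FA) = 73; AD ⊕ 73 = DE.
Blocks that differ from the original plaintext: P[0], P[1].

P[0] = 7C, P[1] = DE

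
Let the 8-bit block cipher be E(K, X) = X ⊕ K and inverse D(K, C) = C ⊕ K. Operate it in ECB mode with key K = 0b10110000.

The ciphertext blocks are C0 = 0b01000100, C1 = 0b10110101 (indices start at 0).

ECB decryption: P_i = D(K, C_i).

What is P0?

P0 = 0b11110100

P0: D(K, 0b01000100) = 0b11110100.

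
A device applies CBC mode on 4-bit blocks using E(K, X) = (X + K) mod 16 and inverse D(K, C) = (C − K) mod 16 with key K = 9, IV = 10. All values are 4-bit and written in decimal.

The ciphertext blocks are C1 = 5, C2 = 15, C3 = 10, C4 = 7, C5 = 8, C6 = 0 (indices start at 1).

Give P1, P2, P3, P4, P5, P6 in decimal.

CBC decryption: P_i = D(K, C_i) ⊕ C_{i−1}, with C_{0} = IV.
P1: D(K, 5) = 12; 12 ⊕ 10 = 6.
P2: D(K, 15) = 6; 6 ⊕ 5 = 3.
P3: D(K, 10) = 1; 1 ⊕ 15 = 14.
P4: D(K, 7) = 14; 14 ⊕ 10 = 4.
P5: D(K, 8) = 15; 15 ⊕ 7 = 8.
P6: D(K, 0) = 7; 7 ⊕ 8 = 15.

P1 = 6, P2 = 3, P3 = 14, P4 = 4, P5 = 8, P6 = 15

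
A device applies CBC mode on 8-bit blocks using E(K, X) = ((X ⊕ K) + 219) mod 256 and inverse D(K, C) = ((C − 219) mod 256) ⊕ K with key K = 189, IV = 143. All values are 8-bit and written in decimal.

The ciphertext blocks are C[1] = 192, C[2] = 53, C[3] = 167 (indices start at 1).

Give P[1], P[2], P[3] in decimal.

P[1] = 215, P[2] = 39, P[3] = 68

CBC decryption: P_i = D(K, C_i) ⊕ C_{i−1}, with C_{0} = IV.
P[1]: D(K, 192) = 88; 88 ⊕ 143 = 215.
P[2]: D(K, 53) = 231; 231 ⊕ 192 = 39.
P[3]: D(K, 167) = 113; 113 ⊕ 53 = 68.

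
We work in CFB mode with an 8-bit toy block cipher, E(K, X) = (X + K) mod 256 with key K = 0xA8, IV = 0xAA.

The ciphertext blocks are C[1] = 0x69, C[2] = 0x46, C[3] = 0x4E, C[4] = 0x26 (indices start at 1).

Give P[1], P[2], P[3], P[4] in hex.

P[1] = 0x3B, P[2] = 0x57, P[3] = 0xA0, P[4] = 0xD0

CFB decryption: P_i = C_i ⊕ E(K, C_{i−1}), with C_{0} = IV.
P[1]: E(K, 0xAA) = 0x52; 0x69 ⊕ 0x52 = 0x3B.
P[2]: E(K, 0x69) = 0x11; 0x46 ⊕ 0x11 = 0x57.
P[3]: E(K, 0x46) = 0xEE; 0x4E ⊕ 0xEE = 0xA0.
P[4]: E(K, 0x4E) = 0xF6; 0x26 ⊕ 0xF6 = 0xD0.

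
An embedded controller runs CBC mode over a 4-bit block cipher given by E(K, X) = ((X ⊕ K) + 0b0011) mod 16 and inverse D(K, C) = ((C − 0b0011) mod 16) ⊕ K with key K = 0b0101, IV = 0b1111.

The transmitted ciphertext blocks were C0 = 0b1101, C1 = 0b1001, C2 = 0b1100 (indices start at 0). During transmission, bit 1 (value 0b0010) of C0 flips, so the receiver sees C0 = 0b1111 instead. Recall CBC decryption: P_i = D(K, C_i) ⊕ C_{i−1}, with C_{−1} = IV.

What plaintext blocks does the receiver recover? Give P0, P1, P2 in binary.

P0 = 0b0110, P1 = 0b1100, P2 = 0b0101

Only C0 changed, to 0b1111. In CBC, a change in C_i garbles P_i and flips the same bit in P_{i+1}. Decrypting the received ciphertext:
P0: D(K, 0b1111) = 0b1001; 0b1001 ⊕ 0b1111 = 0b0110.
P1: D(K, 0b1001) = 0b0011; 0b0011 ⊕ 0b1111 = 0b1100.
P2: D(K, 0b1100) = 0b1100; 0b1100 ⊕ 0b1001 = 0b0101.
Blocks that differ from the original plaintext: P0, P1.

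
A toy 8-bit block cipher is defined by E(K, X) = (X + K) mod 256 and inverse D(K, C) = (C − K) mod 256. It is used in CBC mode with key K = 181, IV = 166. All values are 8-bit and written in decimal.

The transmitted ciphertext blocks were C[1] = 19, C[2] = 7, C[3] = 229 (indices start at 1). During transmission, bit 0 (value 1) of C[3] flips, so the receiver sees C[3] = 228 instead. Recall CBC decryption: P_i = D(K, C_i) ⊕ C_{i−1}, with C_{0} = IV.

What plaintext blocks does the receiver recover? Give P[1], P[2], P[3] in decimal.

Only C[3] changed, to 228. In CBC, a change in C_i garbles P_i and flips the same bit in P_{i+1}. Decrypting the received ciphertext:
P[1]: D(K, 19) = 94; 94 ⊕ 166 = 248.
P[2]: D(K, 7) = 82; 82 ⊕ 19 = 65.
P[3]: D(K, 228) = 47; 47 ⊕ 7 = 40.
Blocks that differ from the original plaintext: P[3].

P[1] = 248, P[2] = 65, P[3] = 40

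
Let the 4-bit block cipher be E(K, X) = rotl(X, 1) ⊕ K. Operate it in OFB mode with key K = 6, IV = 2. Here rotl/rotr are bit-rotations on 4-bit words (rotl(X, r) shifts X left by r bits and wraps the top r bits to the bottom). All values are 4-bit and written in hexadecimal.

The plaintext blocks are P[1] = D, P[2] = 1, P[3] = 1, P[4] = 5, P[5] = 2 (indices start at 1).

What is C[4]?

OFB encryption: S_i = E(K, S_{i−1}) with S_{0} = IV; C_i = P_i ⊕ S_i.
C[1]: S = E(K, 2) = 2; D ⊕ 2 = F.
C[2]: S = E(K, 2) = 2; 1 ⊕ 2 = 3.
C[3]: S = E(K, 2) = 2; 1 ⊕ 2 = 3.
C[4]: S = E(K, 2) = 2; 5 ⊕ 2 = 7.

C[4] = 7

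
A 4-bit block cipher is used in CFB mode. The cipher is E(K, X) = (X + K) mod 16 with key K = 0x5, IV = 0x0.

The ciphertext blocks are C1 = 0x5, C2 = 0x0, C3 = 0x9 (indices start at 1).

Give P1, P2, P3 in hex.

P1 = 0x0, P2 = 0xA, P3 = 0xC

CFB decryption: P_i = C_i ⊕ E(K, C_{i−1}), with C_{0} = IV.
P1: E(K, 0x0) = 0x5; 0x5 ⊕ 0x5 = 0x0.
P2: E(K, 0x5) = 0xA; 0x0 ⊕ 0xA = 0xA.
P3: E(K, 0x0) = 0x5; 0x9 ⊕ 0x5 = 0xC.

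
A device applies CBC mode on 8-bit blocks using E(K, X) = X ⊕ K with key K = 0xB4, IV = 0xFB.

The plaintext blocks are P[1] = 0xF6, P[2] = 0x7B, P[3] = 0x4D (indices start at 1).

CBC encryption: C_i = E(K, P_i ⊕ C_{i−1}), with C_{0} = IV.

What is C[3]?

C[1]: P[1] ⊕ 0xFB = 0x0D; E(K, 0x0D) = 0xB9.
C[2]: P[2] ⊕ 0xB9 = 0xC2; E(K, 0xC2) = 0x76.
C[3]: P[3] ⊕ 0x76 = 0x3B; E(K, 0x3B) = 0x8F.

C[3] = 0x8F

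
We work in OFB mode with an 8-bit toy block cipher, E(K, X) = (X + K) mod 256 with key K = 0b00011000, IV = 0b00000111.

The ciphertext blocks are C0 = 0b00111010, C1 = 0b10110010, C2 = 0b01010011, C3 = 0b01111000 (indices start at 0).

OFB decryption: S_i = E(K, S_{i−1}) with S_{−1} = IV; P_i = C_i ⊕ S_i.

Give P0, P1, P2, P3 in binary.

P0: S = E(K, 0b00000111) = 0b00011111; 0b00111010 ⊕ 0b00011111 = 0b00100101.
P1: S = E(K, 0b00011111) = 0b00110111; 0b10110010 ⊕ 0b00110111 = 0b10000101.
P2: S = E(K, 0b00110111) = 0b01001111; 0b01010011 ⊕ 0b01001111 = 0b00011100.
P3: S = E(K, 0b01001111) = 0b01100111; 0b01111000 ⊕ 0b01100111 = 0b00011111.

P0 = 0b00100101, P1 = 0b10000101, P2 = 0b00011100, P3 = 0b00011111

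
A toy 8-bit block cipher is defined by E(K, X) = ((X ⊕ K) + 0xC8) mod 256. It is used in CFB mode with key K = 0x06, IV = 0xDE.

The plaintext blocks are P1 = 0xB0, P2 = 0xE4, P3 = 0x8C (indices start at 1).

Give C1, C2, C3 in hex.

C1 = 0x10, C2 = 0x3A, C3 = 0x88

CFB encryption: C_i = P_i ⊕ E(K, C_{i−1}), with C_{0} = IV.
C1: E(K, 0xDE) = 0xA0; 0xB0 ⊕ 0xA0 = 0x10.
C2: E(K, 0x10) = 0xDE; 0xE4 ⊕ 0xDE = 0x3A.
C3: E(K, 0x3A) = 0x04; 0x8C ⊕ 0x04 = 0x88.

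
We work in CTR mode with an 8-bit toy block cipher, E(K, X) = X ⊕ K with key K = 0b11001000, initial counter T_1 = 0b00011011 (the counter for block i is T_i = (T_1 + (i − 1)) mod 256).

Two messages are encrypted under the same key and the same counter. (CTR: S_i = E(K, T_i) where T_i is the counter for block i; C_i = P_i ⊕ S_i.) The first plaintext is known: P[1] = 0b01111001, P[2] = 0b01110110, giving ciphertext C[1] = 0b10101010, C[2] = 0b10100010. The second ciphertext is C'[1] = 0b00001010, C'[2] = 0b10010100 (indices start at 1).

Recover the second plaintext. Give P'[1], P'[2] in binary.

In CTR with a reused counter, both messages share the same keystream S_i, so C_i ⊕ C'_i = P_i ⊕ P'_i and thus P'_i = P_i ⊕ C_i ⊕ C'_i.
P'[1]: 0b01111001 ⊕ 0b10101010 ⊕ 0b00001010 = 0b11011001.
P'[2]: 0b01110110 ⊕ 0b10100010 ⊕ 0b10010100 = 0b01000000.

P'[1] = 0b11011001, P'[2] = 0b01000000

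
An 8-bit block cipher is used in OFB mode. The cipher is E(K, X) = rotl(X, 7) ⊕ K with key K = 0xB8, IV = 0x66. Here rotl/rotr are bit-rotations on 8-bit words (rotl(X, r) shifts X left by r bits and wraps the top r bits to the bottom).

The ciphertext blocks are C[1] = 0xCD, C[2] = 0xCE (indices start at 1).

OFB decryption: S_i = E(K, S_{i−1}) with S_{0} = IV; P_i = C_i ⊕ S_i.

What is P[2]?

P[2] = 0xB3

P[1]: S = E(K, 0x66) = 0x8B; 0xCD ⊕ 0x8B = 0x46.
P[2]: S = E(K, 0x8B) = 0x7D; 0xCE ⊕ 0x7D = 0xB3.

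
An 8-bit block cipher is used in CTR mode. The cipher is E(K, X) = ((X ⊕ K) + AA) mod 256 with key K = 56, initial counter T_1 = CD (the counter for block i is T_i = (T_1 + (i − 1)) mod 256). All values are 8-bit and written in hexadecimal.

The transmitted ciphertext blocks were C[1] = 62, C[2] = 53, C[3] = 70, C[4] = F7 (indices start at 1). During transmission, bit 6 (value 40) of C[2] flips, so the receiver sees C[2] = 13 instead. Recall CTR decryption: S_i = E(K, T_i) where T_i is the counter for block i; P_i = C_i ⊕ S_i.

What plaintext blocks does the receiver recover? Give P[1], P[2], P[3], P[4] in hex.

Only C[2] changed, to 13. In CTR, a change in C_i flips the same bit in P_i only; the keystream is unaffected. Decrypting the received ciphertext:
P[1]: T = CD, S = E(K, T) = 45; 62 ⊕ 45 = 27.
P[2]: T = CE, S = E(K, T) = 42; 13 ⊕ 42 = 51.
P[3]: T = CF, S = E(K, T) = 43; 70 ⊕ 43 = 33.
P[4]: T = D0, S = E(K, T) = 30; F7 ⊕ 30 = C7.
Blocks that differ from the original plaintext: P[2].

P[1] = 27, P[2] = 51, P[3] = 33, P[4] = C7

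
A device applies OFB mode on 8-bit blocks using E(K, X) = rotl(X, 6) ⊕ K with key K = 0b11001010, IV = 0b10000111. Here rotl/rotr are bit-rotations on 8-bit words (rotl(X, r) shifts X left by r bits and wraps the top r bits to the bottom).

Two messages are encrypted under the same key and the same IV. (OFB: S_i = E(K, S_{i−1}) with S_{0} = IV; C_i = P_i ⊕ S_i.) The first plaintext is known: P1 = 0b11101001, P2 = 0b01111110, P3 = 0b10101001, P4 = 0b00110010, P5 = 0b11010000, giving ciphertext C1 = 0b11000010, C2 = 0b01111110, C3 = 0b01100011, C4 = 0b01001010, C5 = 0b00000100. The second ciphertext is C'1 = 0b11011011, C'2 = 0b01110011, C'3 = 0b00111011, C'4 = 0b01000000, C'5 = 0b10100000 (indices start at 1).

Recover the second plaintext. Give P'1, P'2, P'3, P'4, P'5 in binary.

In OFB with a reused IV, both messages share the same keystream S_i, so C_i ⊕ C'_i = P_i ⊕ P'_i and thus P'_i = P_i ⊕ C_i ⊕ C'_i.
P'1: 0b11101001 ⊕ 0b11000010 ⊕ 0b11011011 = 0b11110000.
P'2: 0b01111110 ⊕ 0b01111110 ⊕ 0b01110011 = 0b01110011.
P'3: 0b10101001 ⊕ 0b01100011 ⊕ 0b00111011 = 0b11110001.
P'4: 0b00110010 ⊕ 0b01001010 ⊕ 0b01000000 = 0b00111000.
P'5: 0b11010000 ⊕ 0b00000100 ⊕ 0b10100000 = 0b01110100.

P'1 = 0b11110000, P'2 = 0b01110011, P'3 = 0b11110001, P'4 = 0b00111000, P'5 = 0b01110100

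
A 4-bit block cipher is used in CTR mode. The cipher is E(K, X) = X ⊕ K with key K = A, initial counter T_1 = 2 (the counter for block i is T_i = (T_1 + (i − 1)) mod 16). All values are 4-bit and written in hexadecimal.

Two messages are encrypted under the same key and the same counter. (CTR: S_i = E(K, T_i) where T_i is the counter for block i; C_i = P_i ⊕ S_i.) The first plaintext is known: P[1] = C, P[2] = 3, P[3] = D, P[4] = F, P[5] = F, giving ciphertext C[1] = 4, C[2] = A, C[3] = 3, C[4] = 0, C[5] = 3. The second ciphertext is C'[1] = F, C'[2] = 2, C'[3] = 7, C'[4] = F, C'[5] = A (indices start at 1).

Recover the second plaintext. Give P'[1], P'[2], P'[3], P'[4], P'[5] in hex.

P'[1] = 7, P'[2] = B, P'[3] = 9, P'[4] = 0, P'[5] = 6

In CTR with a reused counter, both messages share the same keystream S_i, so C_i ⊕ C'_i = P_i ⊕ P'_i and thus P'_i = P_i ⊕ C_i ⊕ C'_i.
P'[1]: C ⊕ 4 ⊕ F = 7.
P'[2]: 3 ⊕ A ⊕ 2 = B.
P'[3]: D ⊕ 3 ⊕ 7 = 9.
P'[4]: F ⊕ 0 ⊕ F = 0.
P'[5]: F ⊕ 3 ⊕ A = 6.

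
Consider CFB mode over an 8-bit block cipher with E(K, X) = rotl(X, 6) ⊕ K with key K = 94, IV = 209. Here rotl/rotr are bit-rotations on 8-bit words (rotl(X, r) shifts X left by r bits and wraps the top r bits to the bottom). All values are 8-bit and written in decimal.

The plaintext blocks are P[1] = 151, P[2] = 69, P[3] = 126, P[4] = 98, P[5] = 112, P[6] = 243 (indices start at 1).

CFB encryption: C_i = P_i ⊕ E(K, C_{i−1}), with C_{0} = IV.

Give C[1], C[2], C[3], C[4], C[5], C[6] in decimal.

C[1] = 189, C[2] = 116, C[3] = 61, C[4] = 115, C[5] = 242, C[6] = 17

C[1]: E(K, 209) = 42; 151 ⊕ 42 = 189.
C[2]: E(K, 189) = 49; 69 ⊕ 49 = 116.
C[3]: E(K, 116) = 67; 126 ⊕ 67 = 61.
C[4]: E(K, 61) = 17; 98 ⊕ 17 = 115.
C[5]: E(K, 115) = 130; 112 ⊕ 130 = 242.
C[6]: E(K, 242) = 226; 243 ⊕ 226 = 17.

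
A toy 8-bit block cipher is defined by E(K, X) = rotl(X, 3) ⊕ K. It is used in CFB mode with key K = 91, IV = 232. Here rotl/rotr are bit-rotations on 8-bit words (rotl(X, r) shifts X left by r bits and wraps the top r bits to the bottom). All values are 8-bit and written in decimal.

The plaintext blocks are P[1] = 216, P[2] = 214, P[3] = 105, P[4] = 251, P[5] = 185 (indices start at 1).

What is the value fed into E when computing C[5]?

CFB encryption: C_i = P_i ⊕ E(K, C_{i−1}), with C_{0} = IV.
C[1]: E(K, 232) = 28; 216 ⊕ 28 = 196.
C[2]: E(K, 196) = 125; 214 ⊕ 125 = 171.
C[3]: E(K, 171) = 6; 105 ⊕ 6 = 111.
C[4]: E(K, 111) = 32; 251 ⊕ 32 = 219.
C[5]: E(K, 219) = 133; 185 ⊕ 133 = 60.
So the input to E for block [5] is 219.

219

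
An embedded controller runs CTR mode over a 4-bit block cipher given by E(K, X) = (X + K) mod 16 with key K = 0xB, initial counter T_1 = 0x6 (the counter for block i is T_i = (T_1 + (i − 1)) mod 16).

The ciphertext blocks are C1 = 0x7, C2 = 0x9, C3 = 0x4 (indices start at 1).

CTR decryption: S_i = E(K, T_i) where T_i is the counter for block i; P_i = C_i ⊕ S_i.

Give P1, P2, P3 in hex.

P1 = 0x6, P2 = 0xB, P3 = 0x7

P1: T = 0x6, S = E(K, T) = 0x1; 0x7 ⊕ 0x1 = 0x6.
P2: T = 0x7, S = E(K, T) = 0x2; 0x9 ⊕ 0x2 = 0xB.
P3: T = 0x8, S = E(K, T) = 0x3; 0x4 ⊕ 0x3 = 0x7.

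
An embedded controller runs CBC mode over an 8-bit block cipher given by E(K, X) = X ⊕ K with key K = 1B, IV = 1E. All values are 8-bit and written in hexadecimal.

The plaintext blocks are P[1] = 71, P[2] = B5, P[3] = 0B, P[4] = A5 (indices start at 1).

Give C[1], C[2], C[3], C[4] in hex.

CBC encryption: C_i = E(K, P_i ⊕ C_{i−1}), with C_{0} = IV.
C[1]: P[1] ⊕ 1E = 6F; E(K, 6F) = 74.
C[2]: P[2] ⊕ 74 = C1; E(K, C1) = DA.
C[3]: P[3] ⊕ DA = D1; E(K, D1) = CA.
C[4]: P[4] ⊕ CA = 6F; E(K, 6F) = 74.

C[1] = 74, C[2] = DA, C[3] = CA, C[4] = 74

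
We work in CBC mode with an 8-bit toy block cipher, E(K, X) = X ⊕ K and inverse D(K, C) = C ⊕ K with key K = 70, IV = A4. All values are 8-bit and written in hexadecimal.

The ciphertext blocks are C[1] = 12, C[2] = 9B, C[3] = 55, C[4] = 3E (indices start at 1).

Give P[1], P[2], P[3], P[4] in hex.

CBC decryption: P_i = D(K, C_i) ⊕ C_{i−1}, with C_{0} = IV.
P[1]: D(K, 12) = 62; 62 ⊕ A4 = C6.
P[2]: D(K, 9B) = EB; EB ⊕ 12 = F9.
P[3]: D(K, 55) = 25; 25 ⊕ 9B = BE.
P[4]: D(K, 3E) = 4E; 4E ⊕ 55 = 1B.

P[1] = C6, P[2] = F9, P[3] = BE, P[4] = 1B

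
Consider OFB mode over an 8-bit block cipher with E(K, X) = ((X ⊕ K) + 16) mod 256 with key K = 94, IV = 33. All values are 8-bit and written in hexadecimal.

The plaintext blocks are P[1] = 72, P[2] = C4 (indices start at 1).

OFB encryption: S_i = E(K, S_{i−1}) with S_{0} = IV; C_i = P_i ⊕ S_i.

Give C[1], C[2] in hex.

C[1] = CF, C[2] = FB

C[1]: S = E(K, 33) = BD; 72 ⊕ BD = CF.
C[2]: S = E(K, BD) = 3F; C4 ⊕ 3F = FB.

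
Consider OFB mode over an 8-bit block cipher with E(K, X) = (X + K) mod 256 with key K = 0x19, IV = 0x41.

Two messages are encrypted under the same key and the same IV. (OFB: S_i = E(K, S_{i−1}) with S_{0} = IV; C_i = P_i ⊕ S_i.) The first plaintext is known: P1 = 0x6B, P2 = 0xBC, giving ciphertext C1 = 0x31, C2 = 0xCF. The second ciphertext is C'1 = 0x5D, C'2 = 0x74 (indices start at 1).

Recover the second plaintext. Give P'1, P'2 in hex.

P'1 = 0x07, P'2 = 0x07

In OFB with a reused IV, both messages share the same keystream S_i, so C_i ⊕ C'_i = P_i ⊕ P'_i and thus P'_i = P_i ⊕ C_i ⊕ C'_i.
P'1: 0x6B ⊕ 0x31 ⊕ 0x5D = 0x07.
P'2: 0xBC ⊕ 0xCF ⊕ 0x74 = 0x07.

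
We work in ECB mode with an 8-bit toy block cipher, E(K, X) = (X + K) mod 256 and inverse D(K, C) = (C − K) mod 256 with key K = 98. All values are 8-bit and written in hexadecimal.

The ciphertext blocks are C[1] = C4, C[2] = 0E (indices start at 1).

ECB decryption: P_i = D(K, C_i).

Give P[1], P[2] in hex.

P[1]: D(K, C4) = 2C.
P[2]: D(K, 0E) = 76.

P[1] = 2C, P[2] = 76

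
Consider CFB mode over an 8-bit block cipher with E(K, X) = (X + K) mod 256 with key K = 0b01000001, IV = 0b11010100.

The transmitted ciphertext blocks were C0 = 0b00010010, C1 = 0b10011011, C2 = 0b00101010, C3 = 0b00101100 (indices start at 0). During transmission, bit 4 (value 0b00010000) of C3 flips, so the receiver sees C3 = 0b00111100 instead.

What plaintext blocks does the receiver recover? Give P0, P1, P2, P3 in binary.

P0 = 0b00000111, P1 = 0b11001000, P2 = 0b11110110, P3 = 0b01010111

CFB decryption: P_i = C_i ⊕ E(K, C_{i−1}), with C_{−1} = IV.
Only C3 changed, to 0b00111100. In CFB, a change in C_i flips the same bit in P_i and garbles P_{i+1}. Decrypting the received ciphertext:
P0: E(K, 0b11010100) = 0b00010101; 0b00010010 ⊕ 0b00010101 = 0b00000111.
P1: E(K, 0b00010010) = 0b01010011; 0b10011011 ⊕ 0b01010011 = 0b11001000.
P2: E(K, 0b10011011) = 0b11011100; 0b00101010 ⊕ 0b11011100 = 0b11110110.
P3: E(K, 0b00101010) = 0b01101011; 0b00111100 ⊕ 0b01101011 = 0b01010111.
Blocks that differ from the original plaintext: P3.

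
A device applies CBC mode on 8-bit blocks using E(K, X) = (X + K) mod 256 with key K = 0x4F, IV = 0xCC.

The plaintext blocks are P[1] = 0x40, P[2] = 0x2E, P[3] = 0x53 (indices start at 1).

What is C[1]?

C[1] = 0xDB

CBC encryption: C_i = E(K, P_i ⊕ C_{i−1}), with C_{0} = IV.
C[1]: P[1] ⊕ 0xCC = 0x8C; E(K, 0x8C) = 0xDB.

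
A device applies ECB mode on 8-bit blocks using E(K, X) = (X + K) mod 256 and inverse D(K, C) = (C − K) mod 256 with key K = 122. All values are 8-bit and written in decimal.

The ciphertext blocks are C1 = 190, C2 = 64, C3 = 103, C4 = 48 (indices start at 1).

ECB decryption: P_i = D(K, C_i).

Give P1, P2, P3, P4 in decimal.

P1: D(K, 190) = 68.
P2: D(K, 64) = 198.
P3: D(K, 103) = 237.
P4: D(K, 48) = 182.

P1 = 68, P2 = 198, P3 = 237, P4 = 182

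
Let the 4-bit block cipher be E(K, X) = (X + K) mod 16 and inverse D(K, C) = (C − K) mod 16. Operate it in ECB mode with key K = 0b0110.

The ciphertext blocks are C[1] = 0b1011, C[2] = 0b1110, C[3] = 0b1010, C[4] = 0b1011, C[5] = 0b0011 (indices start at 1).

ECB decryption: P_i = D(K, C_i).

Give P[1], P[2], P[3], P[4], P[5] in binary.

P[1] = 0b0101, P[2] = 0b1000, P[3] = 0b0100, P[4] = 0b0101, P[5] = 0b1101

P[1]: D(K, 0b1011) = 0b0101.
P[2]: D(K, 0b1110) = 0b1000.
P[3]: D(K, 0b1010) = 0b0100.
P[4]: D(K, 0b1011) = 0b0101.
P[5]: D(K, 0b0011) = 0b1101.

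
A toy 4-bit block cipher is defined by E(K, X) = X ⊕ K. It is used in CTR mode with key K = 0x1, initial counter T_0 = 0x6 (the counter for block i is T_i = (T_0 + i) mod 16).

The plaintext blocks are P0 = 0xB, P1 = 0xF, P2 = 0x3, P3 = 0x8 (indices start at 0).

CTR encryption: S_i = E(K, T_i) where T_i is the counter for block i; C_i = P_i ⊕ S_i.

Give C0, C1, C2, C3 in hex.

C0: T = 0x6, S = E(K, T) = 0x7; 0xB ⊕ 0x7 = 0xC.
C1: T = 0x7, S = E(K, T) = 0x6; 0xF ⊕ 0x6 = 0x9.
C2: T = 0x8, S = E(K, T) = 0x9; 0x3 ⊕ 0x9 = 0xA.
C3: T = 0x9, S = E(K, T) = 0x8; 0x8 ⊕ 0x8 = 0x0.

C0 = 0xC, C1 = 0x9, C2 = 0xA, C3 = 0x0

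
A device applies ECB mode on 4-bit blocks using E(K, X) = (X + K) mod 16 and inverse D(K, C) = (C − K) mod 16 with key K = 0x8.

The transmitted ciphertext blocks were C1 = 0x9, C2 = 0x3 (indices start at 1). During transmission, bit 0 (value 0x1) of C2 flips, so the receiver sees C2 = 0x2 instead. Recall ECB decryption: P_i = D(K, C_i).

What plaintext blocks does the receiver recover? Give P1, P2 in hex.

Only C2 changed, to 0x2. In ECB, a change in C_i affects only P_i. Decrypting the received ciphertext:
P1: D(K, 0x9) = 0x1.
P2: D(K, 0x2) = 0xA.
Blocks that differ from the original plaintext: P2.

P1 = 0x1, P2 = 0xA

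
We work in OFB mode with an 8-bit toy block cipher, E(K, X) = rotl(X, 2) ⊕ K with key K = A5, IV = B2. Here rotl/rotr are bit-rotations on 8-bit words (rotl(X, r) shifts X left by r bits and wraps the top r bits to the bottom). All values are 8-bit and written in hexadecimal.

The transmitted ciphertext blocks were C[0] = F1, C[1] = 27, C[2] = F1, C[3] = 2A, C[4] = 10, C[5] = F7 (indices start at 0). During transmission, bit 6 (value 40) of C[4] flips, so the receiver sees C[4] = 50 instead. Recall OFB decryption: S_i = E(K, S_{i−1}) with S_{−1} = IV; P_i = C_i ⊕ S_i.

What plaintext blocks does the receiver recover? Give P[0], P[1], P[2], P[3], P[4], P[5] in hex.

Only C[4] changed, to 50. In OFB, a change in C_i flips the same bit in P_i only; the keystream is unaffected. Decrypting the received ciphertext:
P[0]: S = E(K, B2) = 6F; F1 ⊕ 6F = 9E.
P[1]: S = E(K, 6F) = 18; 27 ⊕ 18 = 3F.
P[2]: S = E(K, 18) = C5; F1 ⊕ C5 = 34.
P[3]: S = E(K, C5) = B2; 2A ⊕ B2 = 98.
P[4]: S = E(K, B2) = 6F; 50 ⊕ 6F = 3F.
P[5]: S = E(K, 6F) = 18; F7 ⊕ 18 = EF.
Blocks that differ from the original plaintext: P[4].

P[0] = 9E, P[1] = 3F, P[2] = 34, P[3] = 98, P[4] = 3F, P[5] = EF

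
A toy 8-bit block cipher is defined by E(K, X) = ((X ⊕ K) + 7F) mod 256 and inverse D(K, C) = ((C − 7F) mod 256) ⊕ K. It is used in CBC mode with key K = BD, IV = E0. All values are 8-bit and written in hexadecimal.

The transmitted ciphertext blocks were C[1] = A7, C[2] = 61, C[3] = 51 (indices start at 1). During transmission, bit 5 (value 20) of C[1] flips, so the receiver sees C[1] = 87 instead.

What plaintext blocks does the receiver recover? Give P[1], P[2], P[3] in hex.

CBC decryption: P_i = D(K, C_i) ⊕ C_{i−1}, with C_{0} = IV.
Only C[1] changed, to 87. In CBC, a change in C_i garbles P_i and flips the same bit in P_{i+1}. Decrypting the received ciphertext:
P[1]: D(K, 87) = B5; B5 ⊕ E0 = 55.
P[2]: D(K, 61) = 5F; 5F ⊕ 87 = D8.
P[3]: D(K, 51) = 6F; 6F ⊕ 61 = 0E.
Blocks that differ from the original plaintext: P[1], P[2].

P[1] = 55, P[2] = D8, P[3] = 0E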